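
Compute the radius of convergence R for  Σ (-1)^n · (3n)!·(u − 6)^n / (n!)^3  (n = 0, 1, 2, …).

R = 1/27

The ratio of consecutive coefficients is (3n+1)·(3n+2)·(3n+3)/(n+1)³ → 27.
Convergence for |u − 6| · 27 < 1, i.e. |u − 6| < 1/27. So R = 1/27.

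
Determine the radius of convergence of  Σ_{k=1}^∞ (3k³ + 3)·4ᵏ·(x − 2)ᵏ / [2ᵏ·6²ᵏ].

By the ratio test, |a_{k+1}/a_k| = [(3(k+1)³ + 3)/(3k³ + 3)] · 4/(2·36) → 1/18.
Hence the series converges for |x − 2| < 1/(1/18) = 18, so the radius of convergence is 18.

R = 18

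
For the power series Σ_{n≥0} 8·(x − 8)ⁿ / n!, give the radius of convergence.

R = ∞

By the ratio test, |a_{n+1}/a_n| = 8/8 · 1/(n+1) → 0.
The ratio tends to 0 regardless of x, hence R = ∞.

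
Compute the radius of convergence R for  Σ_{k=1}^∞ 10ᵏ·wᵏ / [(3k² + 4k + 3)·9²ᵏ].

R = 81/10

Ratio test: |a_{k+1}/a_k| = [(3k² + 4k + 3)/(3(k+1)² + 4(k+1) + 3)] · 10/81 → 10/81 as k → ∞.
Convergence for |w| · 10/81 < 1, i.e. |w| < 81/10. So R = 81/10.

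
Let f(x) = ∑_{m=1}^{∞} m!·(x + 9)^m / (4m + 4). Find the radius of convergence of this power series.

R = 0

The ratio of consecutive coefficients is (m+1) · (4m + 4)/(4(m+1) + 4) → ∞.
Since the ratio → ∞, the series diverges for every x ≠ -9, and R = 0.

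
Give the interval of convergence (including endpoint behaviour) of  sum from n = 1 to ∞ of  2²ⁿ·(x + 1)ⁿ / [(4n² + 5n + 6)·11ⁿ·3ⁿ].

Apply the ratio test: |a_{n+1}| / |a_n| = [(4n² + 5n + 6)/(4(n+1)² + 5(n+1) + 6)] · 4/(11·3), which tends to 4/33 as n → ∞.
The series converges when 4/33 · |x + 1| < 1, giving R = 33/4.
Endpoint x = 29/4: the series is dominated by a constant times Σ 1/n², which converges (p = 2 > 1).
Check x = -37/4: absolute convergence follows by limit comparison with Σ 1/n².

[-37/4, 29/4]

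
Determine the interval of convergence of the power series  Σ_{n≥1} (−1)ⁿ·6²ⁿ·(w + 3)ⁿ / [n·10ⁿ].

(-59/18, -49/18]

Ratio test: |a_{n+1}/a_n| = [n/(n+1)] · 36/10 → 18/5 as n → ∞.
Hence the series converges for |w + 3| < 1/(18/5) = 5/18, so the radius of convergence is 5/18.
Check w = -49/18: convergence follows from the alternating series test (terms decrease monotonically to 0).
At w = -59/18: the terms are asymptotic to a nonzero constant times 1/n, so the series diverges by limit comparison with Σ 1/n.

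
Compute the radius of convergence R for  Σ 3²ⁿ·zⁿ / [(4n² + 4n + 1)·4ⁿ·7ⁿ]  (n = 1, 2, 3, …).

Apply the ratio test: |a_{n+1}| / |a_n| = [(4n² + 4n + 1)/(4(n+1)² + 4(n+1) + 1)] · 9/(4·7), which tends to 9/28 as n → ∞.
The series converges when 9/28 · |z| < 1, giving R = 28/9.

R = 28/9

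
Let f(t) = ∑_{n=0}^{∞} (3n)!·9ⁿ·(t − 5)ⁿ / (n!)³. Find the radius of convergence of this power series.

By the ratio test, |a_{n+1}/a_n| = (3n+1)·(3n+2)·(3n+3)/(n+1)³ · 9 → 243.
Thus R = 1/(243) = 1/243.

R = 1/243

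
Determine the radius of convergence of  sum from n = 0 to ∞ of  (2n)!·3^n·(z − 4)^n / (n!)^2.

R = 1/12

The ratio of consecutive coefficients is (2n+1)·(2n+2)/(n+1)² · 3 → 12.
The series converges when 12 · |z − 4| < 1, giving R = 1/12.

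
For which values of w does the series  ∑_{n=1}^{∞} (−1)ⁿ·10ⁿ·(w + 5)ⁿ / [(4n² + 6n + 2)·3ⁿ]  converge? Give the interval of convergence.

The ratio of consecutive coefficients is [(4n² + 6n + 2)/(4(n+1)² + 6(n+1) + 2)] · 10/3 → 10/3.
The series converges when 10/3 · |w + 5| < 1, giving R = 3/10.
Check w = -47/10: the terms are on the order of 1/n², so the series converges absolutely by comparison with the p-series (p = 2 > 1).
Check w = -53/10: absolute convergence follows by limit comparison with Σ 1/n².

[-53/10, -47/10]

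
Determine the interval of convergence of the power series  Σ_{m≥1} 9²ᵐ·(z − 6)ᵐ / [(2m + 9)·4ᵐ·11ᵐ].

The ratio of consecutive coefficients is [(2m + 9)/(2(m+1) + 9)] · 81/(4·11) → 81/44.
Convergence for |z − 6| · 81/44 < 1, i.e. |z − 6| < 44/81. So R = 44/81.
When z = 530/81, the terms are asymptotic to a nonzero constant times 1/m, so the series diverges by limit comparison with Σ 1/m.
Check z = 442/81: the terms alternate in sign and decrease monotonically to 0 in absolute value (size ~ c/m), so the alternating series test gives convergence.

[442/81, 530/81)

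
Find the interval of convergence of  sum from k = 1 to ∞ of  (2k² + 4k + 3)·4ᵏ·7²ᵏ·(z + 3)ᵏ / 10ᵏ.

(-299/98, -289/98)

Apply the ratio test: |a_{k+1}| / |a_k| = [(2(k+1)² + 4(k+1) + 3)/(2k² + 4k + 3)] · 4·49/10, which tends to 98/5 as k → ∞.
Thus R = 1/(98/5) = 5/98.
At z = -289/98: the k-th term does not approach 0; divergence by the term test.
When z = -299/98, the terms do not tend to 0, so the series diverges.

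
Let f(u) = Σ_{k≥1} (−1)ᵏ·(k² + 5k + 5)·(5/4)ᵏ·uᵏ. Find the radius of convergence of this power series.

Ratio test: |a_{k+1}/a_k| = [((k+1)² + 5(k+1) + 5)/(k² + 5k + 5)] · 5/4 → 5/4 as k → ∞.
Hence the series converges for |u| < 1/(5/4) = 4/5, so the radius of convergence is 4/5.

R = 4/5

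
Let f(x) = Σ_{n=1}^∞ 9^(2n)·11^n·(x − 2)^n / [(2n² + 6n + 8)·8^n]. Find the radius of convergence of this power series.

R = 8/891

The ratio of consecutive coefficients is [(2n² + 6n + 8)/(2(n+1)² + 6(n+1) + 8)] · 81·11/8 → 891/8.
The series converges when 891/8 · |x − 2| < 1, giving R = 8/891.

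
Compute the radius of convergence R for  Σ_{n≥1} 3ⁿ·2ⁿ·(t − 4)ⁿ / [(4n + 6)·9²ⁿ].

R = 27/2

The ratio of consecutive coefficients is [(4n + 6)/(4(n+1) + 6)] · 3·2/81 → 2/27.
Hence the series converges for |t − 4| < 1/(2/27) = 27/2, so the radius of convergence is 27/2.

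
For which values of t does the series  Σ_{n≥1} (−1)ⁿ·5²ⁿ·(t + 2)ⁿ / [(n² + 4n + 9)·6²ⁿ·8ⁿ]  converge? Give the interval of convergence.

[-338/25, 238/25]

The ratio of consecutive coefficients is [(n² + 4n + 9)/((n+1)² + 4(n+1) + 9)] · 25/(36·8) → 25/288.
Hence the series converges for |t + 2| < 1/(25/288) = 288/25, so the radius of convergence is 288/25.
When t = 238/25, absolute convergence follows by limit comparison with Σ 1/n².
When t = -338/25, the series is dominated by a constant times Σ 1/n², which converges (p = 2 > 1).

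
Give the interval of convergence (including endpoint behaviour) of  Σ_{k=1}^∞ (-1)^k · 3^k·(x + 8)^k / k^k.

(−∞, ∞)

Root test: |a_k|^(1/k) = 3/k → 0.
The limit is 0 for every x, so R = ∞.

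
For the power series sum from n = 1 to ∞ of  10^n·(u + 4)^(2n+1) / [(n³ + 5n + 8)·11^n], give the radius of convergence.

R = √110/10

The ratio of consecutive coefficients is [(n³ + 5n + 8)/((n+1)³ + 5(n+1) + 8)] · 10/11 → 10/11.
Successive powers of (u + 4) differ by 2, so the series converges when |u + 4|² · 10/11 < 1, i.e. |u + 4| < √(11/10). So R = √110/10.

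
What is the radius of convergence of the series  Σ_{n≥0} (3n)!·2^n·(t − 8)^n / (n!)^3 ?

R = 1/54

By the ratio test, |a_{n+1}/a_n| = (3n+1)·(3n+2)·(3n+3)/(n+1)³ · 2 → 54.
Thus R = 1/(54) = 1/54.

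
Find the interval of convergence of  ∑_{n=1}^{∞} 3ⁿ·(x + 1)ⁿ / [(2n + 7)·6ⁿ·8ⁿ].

[-17, 15)

The ratio of consecutive coefficients is [(2n + 7)/(2(n+1) + 7)] · 3/(6·8) → 1/16.
Convergence for |x + 1| · 1/16 < 1, i.e. |x + 1| < 16. So R = 16.
Check x = 15: the terms behave like c/n; limit comparison with the harmonic series gives divergence.
Endpoint x = -17: an alternating series whose terms decrease to 0 in absolute value, so it converges by the Leibniz criterion.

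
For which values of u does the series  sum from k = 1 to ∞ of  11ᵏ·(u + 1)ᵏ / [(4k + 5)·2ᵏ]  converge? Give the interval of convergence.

Ratio test: |a_{k+1}/a_k| = [(4k + 5)/(4(k+1) + 5)] · 11/2 → 11/2 as k → ∞.
Convergence for |u + 1| · 11/2 < 1, i.e. |u + 1| < 2/11. So R = 2/11.
When u = -9/11, comparison with the harmonic series Σ 1/k shows the series diverges.
Endpoint u = -13/11: an alternating series whose terms decrease to 0 in absolute value, so it converges by the Leibniz criterion.

[-13/11, -9/11)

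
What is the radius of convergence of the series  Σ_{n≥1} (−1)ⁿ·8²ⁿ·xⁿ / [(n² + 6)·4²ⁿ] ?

R = 1/4

By the ratio test, |a_{n+1}/a_n| = [(n² + 6)/((n+1)² + 6)] · 64/16 → 4.
Thus R = 1/(4) = 1/4.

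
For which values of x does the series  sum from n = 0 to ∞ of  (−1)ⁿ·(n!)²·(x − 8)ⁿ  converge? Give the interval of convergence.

{8}

Ratio test: |a_{n+1}/a_n| = (n+1)² → ∞ as n → ∞.
Since the ratio → ∞, the series diverges for every x ≠ 8, and R = 0.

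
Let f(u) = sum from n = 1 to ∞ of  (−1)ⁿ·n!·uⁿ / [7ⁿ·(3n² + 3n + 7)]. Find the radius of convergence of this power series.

By the ratio test, |a_{n+1}/a_n| = (n+1) · 1/7 · (3n² + 3n + 7)/(3(n+1)² + 3(n+1) + 7) → ∞.
The ratio grows without bound, so the series diverges whenever u ≠ 0; it converges only at u = 0. R = 0.

R = 0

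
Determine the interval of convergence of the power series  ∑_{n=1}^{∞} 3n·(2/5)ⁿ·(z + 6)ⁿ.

(-17/2, -7/2)

The ratio of consecutive coefficients is [3(n+1)/3n] · 2/5 → 2/5.
The series converges when 2/5 · |z + 6| < 1, giving R = 5/2.
When z = -7/2, the terms do not tend to 0, so the series diverges.
When z = -17/2, the n-th term does not approach 0; divergence by the term test.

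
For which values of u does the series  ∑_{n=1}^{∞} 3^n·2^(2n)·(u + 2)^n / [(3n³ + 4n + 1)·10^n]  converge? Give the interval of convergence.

[-17/6, -7/6]

By the ratio test, |a_{n+1}/a_n| = [(3n³ + 4n + 1)/(3(n+1)³ + 4(n+1) + 1)] · 3·4/10 → 6/5.
Convergence for |u + 2| · 6/5 < 1, i.e. |u + 2| < 5/6. So R = 5/6.
Endpoint u = -7/6: absolute convergence follows by limit comparison with Σ 1/n³.
When u = -17/6, absolute convergence follows by limit comparison with Σ 1/n³.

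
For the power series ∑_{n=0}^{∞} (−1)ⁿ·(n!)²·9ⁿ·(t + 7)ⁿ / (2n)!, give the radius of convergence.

Apply the ratio test: |a_{n+1}| / |a_n| = (n+1)²/[(2n+1)·(2n+2)] · 9, which tends to 9/4 as n → ∞.
Thus R = 1/(9/4) = 4/9.

R = 4/9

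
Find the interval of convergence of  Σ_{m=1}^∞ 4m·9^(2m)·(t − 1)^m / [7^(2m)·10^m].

(-409/81, 571/81)

Apply the ratio test: |a_{m+1}| / |a_m| = [4(m+1)/4m] · 81/(49·10), which tends to 81/490 as m → ∞.
Thus R = 1/(81/490) = 490/81.
When t = 571/81, the m-th term does not approach 0; divergence by the term test.
Check t = -409/81: the terms do not tend to 0, so the series diverges.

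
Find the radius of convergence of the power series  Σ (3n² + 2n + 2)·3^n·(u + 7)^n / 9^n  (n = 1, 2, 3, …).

R = 3

Apply the ratio test: |a_{n+1}| / |a_n| = [(3(n+1)² + 2(n+1) + 2)/(3n² + 2n + 2)] · 3/9, which tends to 1/3 as n → ∞.
Hence the series converges for |u + 7| < 1/(1/3) = 3, so the radius of convergence is 3.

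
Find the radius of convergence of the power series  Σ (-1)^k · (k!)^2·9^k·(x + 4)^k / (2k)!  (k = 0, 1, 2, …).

By the ratio test, |a_{k+1}/a_k| = (k+1)²/[(2k+1)·(2k+2)] · 9 → 9/4.
Thus R = 1/(9/4) = 4/9.

R = 4/9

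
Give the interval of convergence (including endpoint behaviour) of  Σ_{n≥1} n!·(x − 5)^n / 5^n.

Ratio test: |a_{n+1}/a_n| = (n+1) · 1/5 → ∞ as n → ∞.
The ratio grows without bound, so the series diverges whenever (x − 5) ≠ 0; it converges only at x = 5. R = 0.

{5}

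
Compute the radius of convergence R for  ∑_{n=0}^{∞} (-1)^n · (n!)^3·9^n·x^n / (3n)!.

By the ratio test, |a_{n+1}/a_n| = (n+1)³/[(3n+1)·(3n+2)·(3n+3)] · 9 → 1/3.
Thus R = 1/(1/3) = 3.

R = 3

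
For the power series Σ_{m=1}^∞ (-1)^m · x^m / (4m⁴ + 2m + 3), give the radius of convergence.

The ratio of consecutive coefficients is (4m⁴ + 2m + 3)/(4(m+1)⁴ + 2(m+1) + 3) → 1.
Hence R = 1.

R = 1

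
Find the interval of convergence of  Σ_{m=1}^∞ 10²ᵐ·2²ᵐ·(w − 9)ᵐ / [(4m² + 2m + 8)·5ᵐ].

[719/80, 721/80]

The ratio of consecutive coefficients is [(4m² + 2m + 8)/(4(m+1)² + 2(m+1) + 8)] · 100·4/5 → 80.
Thus R = 1/(80) = 1/80.
When w = 721/80, the terms are on the order of 1/m², so the series converges absolutely by comparison with the p-series (p = 2 > 1).
Endpoint w = 719/80: absolute convergence follows by limit comparison with Σ 1/m².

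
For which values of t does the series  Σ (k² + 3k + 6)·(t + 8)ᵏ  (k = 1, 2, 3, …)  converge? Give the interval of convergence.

The ratio of consecutive coefficients is ((k+1)² + 3(k+1) + 6)/(k² + 3k + 6) → 1.
Hence R = 1.
Endpoint t = -7: the terms have absolute value of order k², which does not tend to 0, so the series diverges by the divergence test.
Endpoint t = -9: the terms do not tend to 0, so the series diverges.

(-9, -7)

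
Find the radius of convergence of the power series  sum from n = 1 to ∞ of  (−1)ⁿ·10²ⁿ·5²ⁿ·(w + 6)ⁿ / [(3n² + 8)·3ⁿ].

Apply the ratio test: |a_{n+1}| / |a_n| = [(3n² + 8)/(3(n+1)² + 8)] · 100·25/3, which tends to 2500/3 as n → ∞.
The series converges when 2500/3 · |w + 6| < 1, giving R = 3/2500.

R = 3/2500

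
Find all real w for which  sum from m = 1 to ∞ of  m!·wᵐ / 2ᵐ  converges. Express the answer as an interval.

{0}

Apply the ratio test: |a_{m+1}| / |a_m| = (m+1) · 1/2, which tends to ∞ as m → ∞.
The ratio grows without bound, so the series diverges whenever w ≠ 0; it converges only at w = 0. R = 0.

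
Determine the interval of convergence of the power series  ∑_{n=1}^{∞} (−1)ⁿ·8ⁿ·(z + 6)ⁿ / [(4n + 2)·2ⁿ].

(-25/4, -23/4]

Ratio test: |a_{n+1}/a_n| = [(4n + 2)/(4(n+1) + 2)] · 8/2 → 4 as n → ∞.
Thus R = 1/(4) = 1/4.
When z = -23/4, the terms alternate in sign and decrease monotonically to 0 in absolute value (size ~ c/n), so the alternating series test gives convergence.
At z = -25/4: the terms behave like c/n; limit comparison with the harmonic series gives divergence.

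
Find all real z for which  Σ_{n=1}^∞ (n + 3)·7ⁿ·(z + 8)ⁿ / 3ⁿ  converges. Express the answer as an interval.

(-59/7, -53/7)

By the ratio test, |a_{n+1}/a_n| = [((n+1) + 3)/(n + 3)] · 7/3 → 7/3.
The series converges when 7/3 · |z + 8| < 1, giving R = 3/7.
When z = -53/7, the terms do not tend to 0, so the series diverges.
Check z = -59/7: the terms have absolute value of order n, which does not tend to 0, so the series diverges by the divergence test.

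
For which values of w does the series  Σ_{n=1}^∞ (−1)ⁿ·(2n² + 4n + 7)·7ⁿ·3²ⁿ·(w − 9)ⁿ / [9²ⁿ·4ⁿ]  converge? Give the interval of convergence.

By the ratio test, |a_{n+1}/a_n| = [(2(n+1)² + 4(n+1) + 7)/(2n² + 4n + 7)] · 7·9/(81·4) → 7/36.
Convergence for |w − 9| · 7/36 < 1, i.e. |w − 9| < 36/7. So R = 36/7.
Check w = 99/7: the terms do not tend to 0, so the series diverges.
At w = 27/7: the terms have absolute value of order n², which does not tend to 0, so the series diverges by the divergence test.

(27/7, 99/7)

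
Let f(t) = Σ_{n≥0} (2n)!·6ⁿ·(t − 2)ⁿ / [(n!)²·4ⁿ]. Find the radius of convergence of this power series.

By the ratio test, |a_{n+1}/a_n| = (2n+1)·(2n+2)/(n+1)² · 6/4 → 6.
Thus R = 1/(6) = 1/6.

R = 1/6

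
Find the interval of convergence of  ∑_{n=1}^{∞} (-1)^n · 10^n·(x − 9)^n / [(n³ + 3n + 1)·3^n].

Ratio test: |a_{n+1}/a_n| = [(n³ + 3n + 1)/((n+1)³ + 3(n+1) + 1)] · 10/3 → 10/3 as n → ∞.
Convergence for |x − 9| · 10/3 < 1, i.e. |x − 9| < 3/10. So R = 3/10.
When x = 93/10, the terms are on the order of 1/n³, so the series converges absolutely by comparison with the p-series (p = 3 > 1).
When x = 87/10, absolute convergence follows by limit comparison with Σ 1/n³.

[87/10, 93/10]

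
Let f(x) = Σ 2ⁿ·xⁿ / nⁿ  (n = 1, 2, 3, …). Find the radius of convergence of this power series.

Root test: |a_n|^(1/n) = 2/n → 0.
Since the n-th root of |a_n| tends to 0, the series converges for all real x; R = ∞.

R = ∞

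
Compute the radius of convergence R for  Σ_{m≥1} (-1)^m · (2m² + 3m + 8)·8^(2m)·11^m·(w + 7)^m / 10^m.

R = 5/352

By the ratio test, |a_{m+1}/a_m| = [(2(m+1)² + 3(m+1) + 8)/(2m² + 3m + 8)] · 64·11/10 → 352/5.
Convergence for |w + 7| · 352/5 < 1, i.e. |w + 7| < 5/352. So R = 5/352.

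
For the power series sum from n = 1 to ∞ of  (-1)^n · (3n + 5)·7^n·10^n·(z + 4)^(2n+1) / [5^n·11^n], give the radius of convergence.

R = √154/14

Apply the ratio test: |a_{n+1}| / |a_n| = [(3(n+1) + 5)/(3n + 5)] · 7·10/(5·11), which tends to 14/11 as n → ∞.
Since the exponent of (z + 4) increases by 2 each term, convergence requires |z + 4|² < 11/14, hence R = √154/14.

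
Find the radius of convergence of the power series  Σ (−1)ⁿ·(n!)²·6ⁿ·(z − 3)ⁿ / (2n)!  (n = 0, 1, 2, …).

Ratio test: |a_{n+1}/a_n| = (n+1)²/[(2n+1)·(2n+2)] · 6 → 3/2 as n → ∞.
Hence the series converges for |z − 3| < 1/(3/2) = 2/3, so the radius of convergence is 2/3.

R = 2/3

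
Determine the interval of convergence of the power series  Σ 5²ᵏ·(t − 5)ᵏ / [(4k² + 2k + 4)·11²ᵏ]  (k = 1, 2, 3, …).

[4/25, 246/25]

By the ratio test, |a_{k+1}/a_k| = [(4k² + 2k + 4)/(4(k+1)² + 2(k+1) + 4)] · 25/121 → 25/121.
Hence the series converges for |t − 5| < 1/(25/121) = 121/25, so the radius of convergence is 121/25.
When t = 246/25, the terms are on the order of 1/k², so the series converges absolutely by comparison with the p-series (p = 2 > 1).
Endpoint t = 4/25: the series is dominated by a constant times Σ 1/k², which converges (p = 2 > 1).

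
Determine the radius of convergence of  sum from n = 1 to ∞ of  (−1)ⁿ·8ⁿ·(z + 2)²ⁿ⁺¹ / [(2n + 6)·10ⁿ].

The ratio of consecutive coefficients is [(2n + 6)/(2(n+1) + 6)] · 8/10 → 4/5.
Successive powers of (z + 2) differ by 2, so the series converges when |z + 2|² · 4/5 < 1, i.e. |z + 2| < √(5/4). So R = √5/2.

R = √5/2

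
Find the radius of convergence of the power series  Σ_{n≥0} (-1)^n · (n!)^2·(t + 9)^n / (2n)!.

The ratio of consecutive coefficients is (n+1)²/[(2n+1)·(2n+2)] → 1/4.
Hence the series converges for |t + 9| < 1/(1/4) = 4, so the radius of convergence is 4.

R = 4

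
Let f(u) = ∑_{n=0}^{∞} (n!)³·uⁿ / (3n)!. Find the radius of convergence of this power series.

Apply the ratio test: |a_{n+1}| / |a_n| = (n+1)³/[(3n+1)·(3n+2)·(3n+3)], which tends to 1/27 as n → ∞.
The series converges when 1/27 · |u| < 1, giving R = 27.

R = 27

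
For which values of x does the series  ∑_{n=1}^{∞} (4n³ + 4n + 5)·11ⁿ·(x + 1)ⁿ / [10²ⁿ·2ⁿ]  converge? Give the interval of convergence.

Apply the ratio test: |a_{n+1}| / |a_n| = [(4(n+1)³ + 4(n+1) + 5)/(4n³ + 4n + 5)] · 11/(100·2), which tends to 11/200 as n → ∞.
Hence the series converges for |x + 1| < 1/(11/200) = 200/11, so the radius of convergence is 200/11.
At x = 189/11: the terms do not tend to 0, so the series diverges.
Check x = -211/11: the terms have absolute value of order n³, which does not tend to 0, so the series diverges by the divergence test.

(-211/11, 189/11)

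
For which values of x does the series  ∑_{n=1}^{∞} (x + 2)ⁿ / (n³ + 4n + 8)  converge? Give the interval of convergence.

[-3, -1]

By the ratio test, |a_{n+1}/a_n| = (n³ + 4n + 8)/((n+1)³ + 4(n+1) + 8) → 1.
Hence R = 1.
Check x = -1: the terms are on the order of 1/n³, so the series converges absolutely by comparison with the p-series (p = 3 > 1).
When x = -3, the series is dominated by a constant times Σ 1/n³, which converges (p = 3 > 1).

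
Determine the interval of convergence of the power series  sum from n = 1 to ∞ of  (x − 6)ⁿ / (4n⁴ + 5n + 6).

Apply the ratio test: |a_{n+1}| / |a_n| = (4n⁴ + 5n + 6)/(4(n+1)⁴ + 5(n+1) + 6), which tends to 1 as n → ∞.
So the series converges when |x − 6| < 1 and diverges when |x − 6| > 1; R = 1.
Endpoint x = 7: the series is dominated by a constant times Σ 1/n⁴, which converges (p = 4 > 1).
Endpoint x = 5: the terms are on the order of 1/n⁴, so the series converges absolutely by comparison with the p-series (p = 4 > 1).

[5, 7]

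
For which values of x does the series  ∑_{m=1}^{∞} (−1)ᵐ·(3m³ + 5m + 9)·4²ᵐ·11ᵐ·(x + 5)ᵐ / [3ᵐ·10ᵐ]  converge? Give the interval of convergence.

(-455/88, -425/88)

Ratio test: |a_{m+1}/a_m| = [(3(m+1)³ + 5(m+1) + 9)/(3m³ + 5m + 9)] · 16·11/(3·10) → 88/15 as m → ∞.
Convergence for |x + 5| · 88/15 < 1, i.e. |x + 5| < 15/88. So R = 15/88.
At x = -425/88: the m-th term does not approach 0; divergence by the term test.
Endpoint x = -455/88: the m-th term does not approach 0; divergence by the term test.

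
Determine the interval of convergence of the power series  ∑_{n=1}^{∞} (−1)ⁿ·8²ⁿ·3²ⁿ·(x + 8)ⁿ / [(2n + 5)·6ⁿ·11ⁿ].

(-779/96, -757/96]

Apply the ratio test: |a_{n+1}| / |a_n| = [(2n + 5)/(2(n+1) + 5)] · 64·9/(6·11), which tends to 96/11 as n → ∞.
Hence the series converges for |x + 8| < 1/(96/11) = 11/96, so the radius of convergence is 11/96.
At x = -757/96: the terms alternate in sign and decrease monotonically to 0 in absolute value (size ~ c/n), so the alternating series test gives convergence.
Check x = -779/96: comparison with the harmonic series Σ 1/n shows the series diverges.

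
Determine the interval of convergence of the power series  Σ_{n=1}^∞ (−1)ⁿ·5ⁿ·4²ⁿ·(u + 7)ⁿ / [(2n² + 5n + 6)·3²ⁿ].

[-569/80, -551/80]

Ratio test: |a_{n+1}/a_n| = [(2n² + 5n + 6)/(2(n+1)² + 5(n+1) + 6)] · 5·16/9 → 80/9 as n → ∞.
Thus R = 1/(80/9) = 9/80.
Check u = -551/80: the series is dominated by a constant times Σ 1/n², which converges (p = 2 > 1).
When u = -569/80, absolute convergence follows by limit comparison with Σ 1/n².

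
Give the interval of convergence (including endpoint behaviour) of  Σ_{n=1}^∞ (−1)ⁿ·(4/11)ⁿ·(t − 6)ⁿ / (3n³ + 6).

[13/4, 35/4]

Apply the ratio test: |a_{n+1}| / |a_n| = [(3n³ + 6)/(3(n+1)³ + 6)] · 4/11, which tends to 4/11 as n → ∞.
The series converges when 4/11 · |t − 6| < 1, giving R = 11/4.
Check t = 35/4: the terms are on the order of 1/n³, so the series converges absolutely by comparison with the p-series (p = 3 > 1).
Endpoint t = 13/4: absolute convergence follows by limit comparison with Σ 1/n³.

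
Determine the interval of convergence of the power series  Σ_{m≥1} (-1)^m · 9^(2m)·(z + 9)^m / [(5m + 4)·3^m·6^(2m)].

(-31/3, -23/3]

Ratio test: |a_{m+1}/a_m| = [(5m + 4)/(5(m+1) + 4)] · 81/(3·36) → 3/4 as m → ∞.
The series converges when 3/4 · |z + 9| < 1, giving R = 4/3.
Check z = -23/3: an alternating series whose terms decrease to 0 in absolute value, so it converges by the Leibniz criterion.
At z = -31/3: comparison with the harmonic series Σ 1/m shows the series diverges.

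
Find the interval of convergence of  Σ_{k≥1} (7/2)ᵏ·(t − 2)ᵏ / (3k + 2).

The ratio of consecutive coefficients is [(3k + 2)/(3(k+1) + 2)] · 7/2 → 7/2.
Thus R = 1/(7/2) = 2/7.
Endpoint t = 16/7: the terms are asymptotic to a nonzero constant times 1/k, so the series diverges by limit comparison with Σ 1/k.
Endpoint t = 12/7: an alternating series whose terms decrease to 0 in absolute value, so it converges by the Leibniz criterion.

[12/7, 16/7)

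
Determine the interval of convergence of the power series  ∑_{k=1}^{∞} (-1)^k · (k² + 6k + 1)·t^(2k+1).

(-1, 1)

By the ratio test, |a_{k+1}/a_k| = ((k+1)² + 6(k+1) + 1)/(k² + 6k + 1) → 1.
Writing y = t², the series in y has radius 1, so |t| < √(1) = 1 and R = 1.
Check t = 1: the terms do not tend to 0, so the series diverges.
At t = -1: the terms have absolute value of order k², which does not tend to 0, so the series diverges by the divergence test.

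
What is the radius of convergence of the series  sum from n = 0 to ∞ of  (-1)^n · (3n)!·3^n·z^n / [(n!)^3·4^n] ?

R = 4/81

Apply the ratio test: |a_{n+1}| / |a_n| = (3n+1)·(3n+2)·(3n+3)/(n+1)³ · 3/4, which tends to 81/4 as n → ∞.
Hence the series converges for |z| < 1/(81/4) = 4/81, so the radius of convergence is 4/81.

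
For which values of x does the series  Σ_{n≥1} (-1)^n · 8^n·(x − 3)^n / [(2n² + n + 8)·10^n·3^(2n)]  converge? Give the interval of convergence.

Ratio test: |a_{n+1}/a_n| = [(2n² + n + 8)/(2(n+1)² + (n+1) + 8)] · 8/(10·9) → 4/45 as n → ∞.
Convergence for |x − 3| · 4/45 < 1, i.e. |x − 3| < 45/4. So R = 45/4.
Check x = 57/4: the series is dominated by a constant times Σ 1/n², which converges (p = 2 > 1).
Endpoint x = -33/4: absolute convergence follows by limit comparison with Σ 1/n².

[-33/4, 57/4]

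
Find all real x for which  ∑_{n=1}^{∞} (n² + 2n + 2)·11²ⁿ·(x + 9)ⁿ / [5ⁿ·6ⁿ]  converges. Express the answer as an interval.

(-1119/121, -1059/121)

By the ratio test, |a_{n+1}/a_n| = [((n+1)² + 2(n+1) + 2)/(n² + 2n + 2)] · 121/(5·6) → 121/30.
Hence the series converges for |x + 9| < 1/(121/30) = 30/121, so the radius of convergence is 30/121.
Check x = -1059/121: the terms have absolute value of order n², which does not tend to 0, so the series diverges by the divergence test.
Check x = -1119/121: the n-th term does not approach 0; divergence by the term test.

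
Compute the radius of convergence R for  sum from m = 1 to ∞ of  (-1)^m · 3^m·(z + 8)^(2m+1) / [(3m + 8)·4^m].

By the ratio test, |a_{m+1}/a_m| = [(3m + 8)/(3(m+1) + 8)] · 3/4 → 3/4.
Successive powers of (z + 8) differ by 2, so the series converges when |z + 8|² · 3/4 < 1, i.e. |z + 8| < √(4/3). So R = 2√3/3.

R = 2√3/3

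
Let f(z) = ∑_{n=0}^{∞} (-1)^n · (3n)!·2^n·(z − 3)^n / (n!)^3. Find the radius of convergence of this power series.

R = 1/54

Apply the ratio test: |a_{n+1}| / |a_n| = (3n+1)·(3n+2)·(3n+3)/(n+1)³ · 2, which tends to 54 as n → ∞.
The series converges when 54 · |z − 3| < 1, giving R = 1/54.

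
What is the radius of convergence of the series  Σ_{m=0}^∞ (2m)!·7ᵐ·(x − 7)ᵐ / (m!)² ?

Ratio test: |a_{m+1}/a_m| = (2m+1)·(2m+2)/(m+1)² · 7 → 28 as m → ∞.
The series converges when 28 · |x − 7| < 1, giving R = 1/28.

R = 1/28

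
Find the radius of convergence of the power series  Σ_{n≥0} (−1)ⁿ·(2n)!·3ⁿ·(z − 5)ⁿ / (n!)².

Apply the ratio test: |a_{n+1}| / |a_n| = (2n+1)·(2n+2)/(n+1)² · 3, which tends to 12 as n → ∞.
The series converges when 12 · |z − 5| < 1, giving R = 1/12.

R = 1/12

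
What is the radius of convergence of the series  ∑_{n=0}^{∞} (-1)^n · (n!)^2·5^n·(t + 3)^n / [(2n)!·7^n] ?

R = 28/5

Ratio test: |a_{n+1}/a_n| = (n+1)²/[(2n+1)·(2n+2)] · 5/7 → 5/28 as n → ∞.
The series converges when 5/28 · |t + 3| < 1, giving R = 28/5.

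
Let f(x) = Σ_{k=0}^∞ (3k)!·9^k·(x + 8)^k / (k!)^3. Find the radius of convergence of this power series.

By the ratio test, |a_{k+1}/a_k| = (3k+1)·(3k+2)·(3k+3)/(k+1)³ · 9 → 243.
Thus R = 1/(243) = 1/243.

R = 1/243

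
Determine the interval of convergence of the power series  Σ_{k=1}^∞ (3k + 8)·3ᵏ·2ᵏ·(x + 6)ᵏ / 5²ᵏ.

(-61/6, -11/6)

By the ratio test, |a_{k+1}/a_k| = [(3(k+1) + 8)/(3k + 8)] · 3·2/25 → 6/25.
The series converges when 6/25 · |x + 6| < 1, giving R = 25/6.
Check x = -11/6: the terms have absolute value of order k, which does not tend to 0, so the series diverges by the divergence test.
Check x = -61/6: the terms have absolute value of order k, which does not tend to 0, so the series diverges by the divergence test.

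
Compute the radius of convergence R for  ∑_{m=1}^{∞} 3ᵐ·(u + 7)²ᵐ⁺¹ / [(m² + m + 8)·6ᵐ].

Ratio test: |a_{m+1}/a_m| = [(m² + m + 8)/((m+1)² + (m+1) + 8)] · 3/6 → 1/2 as m → ∞.
Successive powers of (u + 7) differ by 2, so the series converges when |u + 7|² · 1/2 < 1, i.e. |u + 7| < √(2). So R = √2.

R = √2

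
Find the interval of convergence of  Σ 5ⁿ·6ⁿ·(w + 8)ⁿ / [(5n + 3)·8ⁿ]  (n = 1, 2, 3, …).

[-124/15, -116/15)

By the ratio test, |a_{n+1}/a_n| = [(5n + 3)/(5(n+1) + 3)] · 5·6/8 → 15/4.
Thus R = 1/(15/4) = 4/15.
Endpoint w = -116/15: the terms are asymptotic to a nonzero constant times 1/n, so the series diverges by limit comparison with Σ 1/n.
When w = -124/15, convergence follows from the alternating series test (terms decrease monotonically to 0).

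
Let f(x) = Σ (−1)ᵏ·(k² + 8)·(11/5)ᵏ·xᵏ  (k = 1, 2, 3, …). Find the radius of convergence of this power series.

Ratio test: |a_{k+1}/a_k| = [((k+1)² + 8)/(k² + 8)] · 11/5 → 11/5 as k → ∞.
The series converges when 11/5 · |x| < 1, giving R = 5/11.

R = 5/11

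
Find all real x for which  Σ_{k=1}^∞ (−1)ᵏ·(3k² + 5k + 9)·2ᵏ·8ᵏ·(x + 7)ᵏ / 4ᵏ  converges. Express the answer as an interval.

Ratio test: |a_{k+1}/a_k| = [(3(k+1)² + 5(k+1) + 9)/(3k² + 5k + 9)] · 2·8/4 → 4 as k → ∞.
Hence the series converges for |x + 7| < 1/(4) = 1/4, so the radius of convergence is 1/4.
Endpoint x = -27/4: the terms have absolute value of order k², which does not tend to 0, so the series diverges by the divergence test.
When x = -29/4, the terms have absolute value of order k², which does not tend to 0, so the series diverges by the divergence test.

(-29/4, -27/4)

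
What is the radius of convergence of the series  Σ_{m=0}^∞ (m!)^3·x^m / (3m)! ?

Ratio test: |a_{m+1}/a_m| = (m+1)³/[(3m+1)·(3m+2)·(3m+3)] → 1/27 as m → ∞.
Hence the series converges for |x| < 1/(1/27) = 27, so the radius of convergence is 27.

R = 27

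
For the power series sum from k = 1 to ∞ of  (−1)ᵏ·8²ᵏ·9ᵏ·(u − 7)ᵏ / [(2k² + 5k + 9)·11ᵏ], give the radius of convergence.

R = 11/576

The ratio of consecutive coefficients is [(2k² + 5k + 9)/(2(k+1)² + 5(k+1) + 9)] · 64·9/11 → 576/11.
The series converges when 576/11 · |u − 7| < 1, giving R = 11/576.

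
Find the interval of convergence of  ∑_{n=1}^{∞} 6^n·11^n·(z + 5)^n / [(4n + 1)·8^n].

The ratio of consecutive coefficients is [(4n + 1)/(4(n+1) + 1)] · 6·11/8 → 33/4.
Thus R = 1/(33/4) = 4/33.
At z = -161/33: comparison with the harmonic series Σ 1/n shows the series diverges.
Endpoint z = -169/33: the terms alternate in sign and decrease monotonically to 0 in absolute value (size ~ c/n), so the alternating series test gives convergence.

[-169/33, -161/33)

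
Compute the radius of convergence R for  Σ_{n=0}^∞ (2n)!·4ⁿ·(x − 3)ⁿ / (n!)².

R = 1/16

By the ratio test, |a_{n+1}/a_n| = (2n+1)·(2n+2)/(n+1)² · 4 → 16.
Thus R = 1/(16) = 1/16.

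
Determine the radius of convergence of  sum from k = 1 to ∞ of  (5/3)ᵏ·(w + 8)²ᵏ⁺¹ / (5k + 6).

R = √15/5

By the ratio test, |a_{k+1}/a_k| = [(5k + 6)/(5(k+1) + 6)] · 5/3 → 5/3.
Since the exponent of (w + 8) increases by 2 each term, convergence requires |w + 8|² < 3/5, hence R = √15/5.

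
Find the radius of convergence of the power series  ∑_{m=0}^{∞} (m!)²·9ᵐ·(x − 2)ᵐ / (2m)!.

R = 4/9

The ratio of consecutive coefficients is (m+1)²/[(2m+1)·(2m+2)] · 9 → 9/4.
The series converges when 9/4 · |x − 2| < 1, giving R = 4/9.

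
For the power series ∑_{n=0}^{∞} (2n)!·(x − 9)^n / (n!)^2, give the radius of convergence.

R = 1/4

By the ratio test, |a_{n+1}/a_n| = (2n+1)·(2n+2)/(n+1)² → 4.
Thus R = 1/(4) = 1/4.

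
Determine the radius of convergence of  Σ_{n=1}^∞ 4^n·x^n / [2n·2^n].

Ratio test: |a_{n+1}/a_n| = [2n/2(n+1)] · 4/2 → 2 as n → ∞.
Convergence for |x| · 2 < 1, i.e. |x| < 1/2. So R = 1/2.

R = 1/2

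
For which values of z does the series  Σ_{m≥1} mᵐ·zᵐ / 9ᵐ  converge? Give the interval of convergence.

Applying the root test, |a_m|^(1/m) = m/9 → ∞.
The root grows without bound, so R = 0 (convergence only at z = 0).

{0}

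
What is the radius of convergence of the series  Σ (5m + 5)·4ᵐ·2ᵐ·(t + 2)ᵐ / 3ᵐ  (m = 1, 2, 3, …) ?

R = 3/8

Apply the ratio test: |a_{m+1}| / |a_m| = [(5(m+1) + 5)/(5m + 5)] · 4·2/3, which tends to 8/3 as m → ∞.
Convergence for |t + 2| · 8/3 < 1, i.e. |t + 2| < 3/8. So R = 3/8.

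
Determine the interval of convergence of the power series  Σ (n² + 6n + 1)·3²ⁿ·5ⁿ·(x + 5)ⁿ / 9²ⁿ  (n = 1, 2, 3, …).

By the ratio test, |a_{n+1}/a_n| = [((n+1)² + 6(n+1) + 1)/(n² + 6n + 1)] · 9·5/81 → 5/9.
Hence the series converges for |x + 5| < 1/(5/9) = 9/5, so the radius of convergence is 9/5.
Endpoint x = -16/5: the terms do not tend to 0, so the series diverges.
Endpoint x = -34/5: the n-th term does not approach 0; divergence by the term test.

(-34/5, -16/5)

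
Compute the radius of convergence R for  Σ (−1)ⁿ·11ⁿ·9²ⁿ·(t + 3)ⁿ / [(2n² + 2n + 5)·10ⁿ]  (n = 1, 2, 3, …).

Apply the ratio test: |a_{n+1}| / |a_n| = [(2n² + 2n + 5)/(2(n+1)² + 2(n+1) + 5)] · 11·81/10, which tends to 891/10 as n → ∞.
Thus R = 1/(891/10) = 10/891.

R = 10/891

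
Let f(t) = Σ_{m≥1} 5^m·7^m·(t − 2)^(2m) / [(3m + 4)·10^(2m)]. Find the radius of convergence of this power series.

Apply the ratio test: |a_{m+1}| / |a_m| = [(3m + 4)/(3(m+1) + 4)] · 5·7/100, which tends to 7/20 as m → ∞.
Since the exponent of (t − 2) increases by 2 each term, convergence requires |t − 2|² < 20/7, hence R = 2√35/7.

R = 2√35/7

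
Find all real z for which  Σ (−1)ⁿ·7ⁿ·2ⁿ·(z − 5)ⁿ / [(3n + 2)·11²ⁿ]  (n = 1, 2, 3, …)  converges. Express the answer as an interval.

By the ratio test, |a_{n+1}/a_n| = [(3n + 2)/(3(n+1) + 2)] · 7·2/121 → 14/121.
Convergence for |z − 5| · 14/121 < 1, i.e. |z − 5| < 121/14. So R = 121/14.
Endpoint z = 191/14: an alternating series whose terms decrease to 0 in absolute value, so it converges by the Leibniz criterion.
Check z = -51/14: the terms behave like c/n; limit comparison with the harmonic series gives divergence.

(-51/14, 191/14]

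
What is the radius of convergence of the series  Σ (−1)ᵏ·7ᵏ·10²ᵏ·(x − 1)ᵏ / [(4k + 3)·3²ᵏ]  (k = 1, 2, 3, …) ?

R = 9/700

The ratio of consecutive coefficients is [(4k + 3)/(4(k+1) + 3)] · 7·100/9 → 700/9.
The series converges when 700/9 · |x − 1| < 1, giving R = 9/700.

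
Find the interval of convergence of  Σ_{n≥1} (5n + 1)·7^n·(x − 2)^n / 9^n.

(5/7, 23/7)

By the ratio test, |a_{n+1}/a_n| = [(5(n+1) + 1)/(5n + 1)] · 7/9 → 7/9.
Convergence for |x − 2| · 7/9 < 1, i.e. |x − 2| < 9/7. So R = 9/7.
When x = 23/7, the terms do not tend to 0, so the series diverges.
Check x = 5/7: the terms have absolute value of order n, which does not tend to 0, so the series diverges by the divergence test.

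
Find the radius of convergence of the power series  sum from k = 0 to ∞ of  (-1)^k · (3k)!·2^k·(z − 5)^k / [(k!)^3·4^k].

R = 2/27

Ratio test: |a_{k+1}/a_k| = (3k+1)·(3k+2)·(3k+3)/(k+1)³ · 2/4 → 27/2 as k → ∞.
The series converges when 27/2 · |z − 5| < 1, giving R = 2/27.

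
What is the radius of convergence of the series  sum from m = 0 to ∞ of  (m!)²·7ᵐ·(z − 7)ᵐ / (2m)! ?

R = 4/7

Ratio test: |a_{m+1}/a_m| = (m+1)²/[(2m+1)·(2m+2)] · 7 → 7/4 as m → ∞.
Hence the series converges for |z − 7| < 1/(7/4) = 4/7, so the radius of convergence is 4/7.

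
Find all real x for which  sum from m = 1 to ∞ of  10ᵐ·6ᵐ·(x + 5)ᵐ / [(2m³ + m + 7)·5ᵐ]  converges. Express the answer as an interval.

[-61/12, -59/12]

By the ratio test, |a_{m+1}/a_m| = [(2m³ + m + 7)/(2(m+1)³ + (m+1) + 7)] · 10·6/5 → 12.
Thus R = 1/(12) = 1/12.
Check x = -59/12: the terms are on the order of 1/m³, so the series converges absolutely by comparison with the p-series (p = 3 > 1).
When x = -61/12, absolute convergence follows by limit comparison with Σ 1/m³.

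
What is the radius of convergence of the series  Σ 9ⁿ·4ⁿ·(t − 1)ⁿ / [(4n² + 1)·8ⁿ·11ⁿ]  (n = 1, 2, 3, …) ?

Apply the ratio test: |a_{n+1}| / |a_n| = [(4n² + 1)/(4(n+1)² + 1)] · 9·4/(8·11), which tends to 9/22 as n → ∞.
Hence the series converges for |t − 1| < 1/(9/22) = 22/9, so the radius of convergence is 22/9.

R = 22/9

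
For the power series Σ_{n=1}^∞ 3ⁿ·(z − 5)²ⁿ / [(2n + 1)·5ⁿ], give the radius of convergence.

R = √15/3

By the ratio test, |a_{n+1}/a_n| = [(2n + 1)/(2(n+1) + 1)] · 3/5 → 3/5.
Since the exponent of (z − 5) increases by 2 each term, convergence requires |z − 5|² < 5/3, hence R = √15/3.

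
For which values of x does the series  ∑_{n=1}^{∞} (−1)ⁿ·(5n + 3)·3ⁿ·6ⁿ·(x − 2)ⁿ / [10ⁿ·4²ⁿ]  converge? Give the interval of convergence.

The ratio of consecutive coefficients is [(5(n+1) + 3)/(5n + 3)] · 3·6/(10·16) → 9/80.
Convergence for |x − 2| · 9/80 < 1, i.e. |x − 2| < 80/9. So R = 80/9.
Check x = 98/9: the n-th term does not approach 0; divergence by the term test.
When x = -62/9, the n-th term does not approach 0; divergence by the term test.

(-62/9, 98/9)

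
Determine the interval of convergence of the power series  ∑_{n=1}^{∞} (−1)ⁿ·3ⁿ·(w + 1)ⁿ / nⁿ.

Root test: |a_n|^(1/n) = 3/n → 0.
Since the n-th root of |a_n| tends to 0, the series converges for all real w; R = ∞.

(−∞, ∞)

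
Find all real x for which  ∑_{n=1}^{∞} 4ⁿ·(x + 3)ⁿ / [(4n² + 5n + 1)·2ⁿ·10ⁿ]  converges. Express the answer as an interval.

[-8, 2]

By the ratio test, |a_{n+1}/a_n| = [(4n² + 5n + 1)/(4(n+1)² + 5(n+1) + 1)] · 4/(2·10) → 1/5.
Convergence for |x + 3| · 1/5 < 1, i.e. |x + 3| < 5. So R = 5.
When x = 2, the terms are on the order of 1/n², so the series converges absolutely by comparison with the p-series (p = 2 > 1).
Endpoint x = -8: the terms are on the order of 1/n², so the series converges absolutely by comparison with the p-series (p = 2 > 1).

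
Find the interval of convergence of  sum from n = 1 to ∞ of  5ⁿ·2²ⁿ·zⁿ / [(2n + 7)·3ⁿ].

[-3/20, 3/20)

Apply the ratio test: |a_{n+1}| / |a_n| = [(2n + 7)/(2(n+1) + 7)] · 5·4/3, which tends to 20/3 as n → ∞.
Convergence for |z| · 20/3 < 1, i.e. |z| < 3/20. So R = 3/20.
Check z = 3/20: comparison with the harmonic series Σ 1/n shows the series diverges.
Endpoint z = -3/20: the terms alternate in sign and decrease monotonically to 0 in absolute value (size ~ c/n), so the alternating series test gives convergence.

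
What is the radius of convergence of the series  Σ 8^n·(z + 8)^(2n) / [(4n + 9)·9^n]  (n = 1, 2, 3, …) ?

Apply the ratio test: |a_{n+1}| / |a_n| = [(4n + 9)/(4(n+1) + 9)] · 8/9, which tends to 8/9 as n → ∞.
Successive powers of (z + 8) differ by 2, so the series converges when |z + 8|² · 8/9 < 1, i.e. |z + 8| < √(9/8). So R = 3√2/4.

R = 3√2/4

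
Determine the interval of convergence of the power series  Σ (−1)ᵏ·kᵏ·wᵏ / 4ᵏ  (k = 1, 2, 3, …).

{0}

Root test: |a_k|^(1/k) = k/4 → ∞.
The root grows without bound, so R = 0 (convergence only at w = 0).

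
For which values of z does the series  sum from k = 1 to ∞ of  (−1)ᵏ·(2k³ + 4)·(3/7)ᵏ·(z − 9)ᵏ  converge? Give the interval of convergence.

Apply the ratio test: |a_{k+1}| / |a_k| = [(2(k+1)³ + 4)/(2k³ + 4)] · 3/7, which tends to 3/7 as k → ∞.
Hence the series converges for |z − 9| < 1/(3/7) = 7/3, so the radius of convergence is 7/3.
Check z = 34/3: the terms have absolute value of order k³, which does not tend to 0, so the series diverges by the divergence test.
When z = 20/3, the terms do not tend to 0, so the series diverges.

(20/3, 34/3)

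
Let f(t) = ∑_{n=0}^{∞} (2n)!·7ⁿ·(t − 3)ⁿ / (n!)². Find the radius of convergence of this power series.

Ratio test: |a_{n+1}/a_n| = (2n+1)·(2n+2)/(n+1)² · 7 → 28 as n → ∞.
Convergence for |t − 3| · 28 < 1, i.e. |t − 3| < 1/28. So R = 1/28.

R = 1/28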